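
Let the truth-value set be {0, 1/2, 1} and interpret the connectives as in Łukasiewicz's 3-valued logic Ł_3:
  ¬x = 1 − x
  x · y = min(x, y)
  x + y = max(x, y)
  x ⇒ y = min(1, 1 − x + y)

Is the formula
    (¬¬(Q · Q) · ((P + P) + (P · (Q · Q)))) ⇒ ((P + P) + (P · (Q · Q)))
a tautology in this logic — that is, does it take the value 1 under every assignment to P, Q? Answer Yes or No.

P = 0, Q = 0 ↦ 1
P = 0, Q = 1/2 ↦ 1
P = 0, Q = 1 ↦ 1
P = 1/2, Q = 0 ↦ 1
P = 1/2, Q = 1/2 ↦ 1
P = 1/2, Q = 1 ↦ 1
P = 1, Q = 0 ↦ 1
P = 1, Q = 1/2 ↦ 1
P = 1, Q = 1 ↦ 1
Every assignment gives a value ≥ 1.

Yes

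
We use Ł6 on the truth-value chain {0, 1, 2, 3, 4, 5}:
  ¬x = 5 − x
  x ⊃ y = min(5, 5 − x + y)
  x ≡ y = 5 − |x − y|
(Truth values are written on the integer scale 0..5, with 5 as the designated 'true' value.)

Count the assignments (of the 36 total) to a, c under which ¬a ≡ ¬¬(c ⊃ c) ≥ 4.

value 5: 6 assignments (counts)
value 4: 6 assignments (counts)
value 3: 6 assignments
value 2: 6 assignments
value 1: 6 assignments
value 0: 6 assignments
So 12 of the 36 assignments meet the threshold.

12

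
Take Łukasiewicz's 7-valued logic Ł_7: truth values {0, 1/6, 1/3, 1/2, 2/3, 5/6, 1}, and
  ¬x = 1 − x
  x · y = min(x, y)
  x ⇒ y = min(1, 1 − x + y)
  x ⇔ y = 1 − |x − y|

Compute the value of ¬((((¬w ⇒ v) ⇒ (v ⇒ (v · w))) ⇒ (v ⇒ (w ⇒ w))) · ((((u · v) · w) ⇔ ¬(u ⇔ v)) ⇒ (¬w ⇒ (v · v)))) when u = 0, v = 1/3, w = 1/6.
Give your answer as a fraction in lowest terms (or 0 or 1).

¬w = ¬1/6 = 5/6
¬w ⇒ v = 5/6 ⇒ 1/3 = 1/2
v · w = 1/3 · 1/6 = 1/6
v ⇒ (v · w) = 1/3 ⇒ 1/6 = 5/6
(¬w ⇒ v) ⇒ (v ⇒ (v · w)) = 1/2 ⇒ 5/6 = 1
w ⇒ w = 1/6 ⇒ 1/6 = 1
v ⇒ (w ⇒ w) = 1/3 ⇒ 1 = 1
((¬w ⇒ v) ⇒ (v ⇒ (v · w))) ⇒ (v ⇒ (w ⇒ w)) = 1 ⇒ 1 = 1
u · v = 0 · 1/3 = 0
(u · v) · w = 0 · 1/6 = 0
u ⇔ v = 0 ⇔ 1/3 = 2/3
¬(u ⇔ v) = ¬2/3 = 1/3
((u · v) · w) ⇔ ¬(u ⇔ v) = 0 ⇔ 1/3 = 2/3
¬w = ¬1/6 = 5/6
v · v = 1/3 · 1/3 = 1/3
¬w ⇒ (v · v) = 5/6 ⇒ 1/3 = 1/2
(((u · v) · w) ⇔ ¬(u ⇔ v)) ⇒ (¬w ⇒ (v · v)) = 2/3 ⇒ 1/2 = 5/6
(((¬w ⇒ v) ⇒ (v ⇒ (v · w))) ⇒ (v ⇒ (w ⇒ w))) · ((((u · v) · w) ⇔ ¬(u ⇔ v)) ⇒ (¬w ⇒ (v · v))) = 1 · 5/6 = 5/6
¬((((¬w ⇒ v) ⇒ (v ⇒ (v · w))) ⇒ (v ⇒ (w ⇒ w))) · ((((u · v) · w) ⇔ ¬(u ⇔ v)) ⇒ (¬w ⇒ (v · v)))) = ¬5/6 = 1/6

1/6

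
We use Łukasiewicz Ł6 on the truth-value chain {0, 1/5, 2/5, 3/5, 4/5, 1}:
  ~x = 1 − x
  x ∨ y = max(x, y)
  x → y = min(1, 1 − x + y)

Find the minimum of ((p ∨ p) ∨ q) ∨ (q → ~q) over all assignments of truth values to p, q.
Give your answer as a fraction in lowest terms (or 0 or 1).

4/5

Take p = 0, q = 3/5:
p ∨ p = 0 ∨ 0 = 0
(p ∨ p) ∨ q = 0 ∨ 3/5 = 3/5
~q = ~3/5 = 2/5
q → ~q = 3/5 → 2/5 = 4/5
((p ∨ p) ∨ q) ∨ (q → ~q) = 3/5 ∨ 4/5 = 4/5
No assignment yields a value below 4/5, so this is the minimum.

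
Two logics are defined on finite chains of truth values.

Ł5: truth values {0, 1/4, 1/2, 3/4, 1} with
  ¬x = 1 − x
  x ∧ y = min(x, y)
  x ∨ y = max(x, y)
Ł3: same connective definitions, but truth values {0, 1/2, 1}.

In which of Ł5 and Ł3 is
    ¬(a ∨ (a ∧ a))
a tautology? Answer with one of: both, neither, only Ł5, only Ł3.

In Ł5: at a = 1/4 the value is 3/4 — not a tautology.
In Ł3: at a = 1/2 the value is 1/2 — not a tautology.

neither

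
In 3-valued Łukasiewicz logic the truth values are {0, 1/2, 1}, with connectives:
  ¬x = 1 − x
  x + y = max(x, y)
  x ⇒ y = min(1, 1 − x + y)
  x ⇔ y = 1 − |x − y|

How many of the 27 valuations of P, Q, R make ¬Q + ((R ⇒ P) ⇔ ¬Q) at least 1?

value 1: 12 assignments (counts)
value 1/2: 9 assignments
value 0: 6 assignments
So 12 of the 27 assignments meet the threshold.

12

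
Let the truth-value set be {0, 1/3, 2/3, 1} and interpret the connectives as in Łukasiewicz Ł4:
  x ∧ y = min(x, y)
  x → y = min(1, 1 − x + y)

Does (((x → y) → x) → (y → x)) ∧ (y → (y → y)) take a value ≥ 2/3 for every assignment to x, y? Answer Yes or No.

x = 0, y = 0 ↦ 1
x = 0, y = 1/3 ↦ 1
x = 0, y = 2/3 ↦ 1
x = 0, y = 1 ↦ 1
x = 1/3, y = 0 ↦ 1
x = 1/3, y = 1/3 ↦ 1
x = 1/3, y = 2/3 ↦ 1
x = 1/3, y = 1 ↦ 1
x = 2/3, y = 0 ↦ 1
x = 2/3, y = 1/3 ↦ 1
x = 2/3, y = 2/3 ↦ 1
x = 2/3, y = 1 ↦ 1
x = 1, y = 0 ↦ 1
x = 1, y = 1/3 ↦ 1
x = 1, y = 2/3 ↦ 1
x = 1, y = 1 ↦ 1
Every assignment gives a value ≥ 2/3.

Yes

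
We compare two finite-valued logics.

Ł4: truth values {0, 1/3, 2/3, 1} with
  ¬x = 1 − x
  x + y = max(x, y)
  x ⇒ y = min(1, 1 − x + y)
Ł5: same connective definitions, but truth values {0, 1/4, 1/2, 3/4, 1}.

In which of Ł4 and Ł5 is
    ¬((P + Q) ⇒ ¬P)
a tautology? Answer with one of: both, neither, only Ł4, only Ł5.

neither

In Ł4: at P = 0, Q = 0 the value is 0 — not a tautology.
In Ł5: at P = 0, Q = 0 the value is 0 — not a tautology.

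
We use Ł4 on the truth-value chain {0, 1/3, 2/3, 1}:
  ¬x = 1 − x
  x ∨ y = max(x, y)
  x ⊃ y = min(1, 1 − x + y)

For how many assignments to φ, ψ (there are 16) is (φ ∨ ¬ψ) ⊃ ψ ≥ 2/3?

φ = 0, ψ = 0 ↦ 0  <
φ = 0, ψ = 1/3 ↦ 2/3  ≥
φ = 0, ψ = 2/3 ↦ 1  ≥
φ = 0, ψ = 1 ↦ 1  ≥
φ = 1/3, ψ = 0 ↦ 0  <
φ = 1/3, ψ = 1/3 ↦ 2/3  ≥
φ = 1/3, ψ = 2/3 ↦ 1  ≥
φ = 1/3, ψ = 1 ↦ 1  ≥
φ = 2/3, ψ = 0 ↦ 0  <
φ = 2/3, ψ = 1/3 ↦ 2/3  ≥
φ = 2/3, ψ = 2/3 ↦ 1  ≥
φ = 2/3, ψ = 1 ↦ 1  ≥
φ = 1, ψ = 0 ↦ 0  <
φ = 1, ψ = 1/3 ↦ 1/3  <
φ = 1, ψ = 2/3 ↦ 2/3  ≥
φ = 1, ψ = 1 ↦ 1  ≥
So 11 of the 16 assignments meet the threshold.

11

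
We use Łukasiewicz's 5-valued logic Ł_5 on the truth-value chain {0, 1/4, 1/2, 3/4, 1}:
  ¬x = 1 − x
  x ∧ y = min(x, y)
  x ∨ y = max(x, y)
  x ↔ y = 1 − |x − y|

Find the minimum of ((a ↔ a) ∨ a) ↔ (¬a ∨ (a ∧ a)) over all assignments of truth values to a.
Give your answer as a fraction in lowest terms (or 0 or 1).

1/2

Take a = 1/2:
a ↔ a = 1/2 ↔ 1/2 = 1
(a ↔ a) ∨ a = 1 ∨ 1/2 = 1
¬a = ¬1/2 = 1/2
a ∧ a = 1/2 ∧ 1/2 = 1/2
¬a ∨ (a ∧ a) = 1/2 ∨ 1/2 = 1/2
((a ↔ a) ∨ a) ↔ (¬a ∨ (a ∧ a)) = 1 ↔ 1/2 = 1/2
No assignment yields a value below 1/2, so this is the minimum.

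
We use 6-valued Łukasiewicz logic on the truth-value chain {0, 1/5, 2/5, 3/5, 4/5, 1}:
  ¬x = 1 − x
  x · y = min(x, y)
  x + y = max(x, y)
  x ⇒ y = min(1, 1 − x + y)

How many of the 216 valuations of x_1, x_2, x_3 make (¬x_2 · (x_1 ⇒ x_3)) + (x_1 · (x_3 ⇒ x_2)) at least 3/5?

value 1: 42 assignments (counts)
value 4/5: 62 assignments (counts)
value 3/5: 58 assignments (counts)
value 2/5: 30 assignments
value 1/5: 18 assignments
value 0: 6 assignments
So 162 of the 216 assignments meet the threshold.

162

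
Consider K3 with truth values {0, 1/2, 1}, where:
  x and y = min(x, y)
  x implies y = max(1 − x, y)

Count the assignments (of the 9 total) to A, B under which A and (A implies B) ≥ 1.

A = 0, B = 0 ↦ 0  <
A = 0, B = 1/2 ↦ 0  <
A = 0, B = 1 ↦ 0  <
A = 1/2, B = 0 ↦ 1/2  <
A = 1/2, B = 1/2 ↦ 1/2  <
A = 1/2, B = 1 ↦ 1/2  <
A = 1, B = 0 ↦ 0  <
A = 1, B = 1/2 ↦ 1/2  <
A = 1, B = 1 ↦ 1  ≥
So 1 of the 9 assignments meets the threshold.

1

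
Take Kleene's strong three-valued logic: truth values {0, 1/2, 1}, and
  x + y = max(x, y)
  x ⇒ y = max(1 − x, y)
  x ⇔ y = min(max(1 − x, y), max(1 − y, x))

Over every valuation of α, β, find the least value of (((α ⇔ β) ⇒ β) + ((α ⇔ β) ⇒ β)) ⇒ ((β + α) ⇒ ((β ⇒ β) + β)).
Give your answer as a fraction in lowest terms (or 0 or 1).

1/2

Take α = 0, β = 1/2:
α ⇔ β = 0 ⇔ 1/2 = 1/2
(α ⇔ β) ⇒ β = 1/2 ⇒ 1/2 = 1/2
α ⇔ β = 0 ⇔ 1/2 = 1/2
(α ⇔ β) ⇒ β = 1/2 ⇒ 1/2 = 1/2
((α ⇔ β) ⇒ β) + ((α ⇔ β) ⇒ β) = 1/2 + 1/2 = 1/2
β + α = 1/2 + 0 = 1/2
β ⇒ β = 1/2 ⇒ 1/2 = 1/2
(β ⇒ β) + β = 1/2 + 1/2 = 1/2
(β + α) ⇒ ((β ⇒ β) + β) = 1/2 ⇒ 1/2 = 1/2
(((α ⇔ β) ⇒ β) + ((α ⇔ β) ⇒ β)) ⇒ ((β + α) ⇒ ((β ⇒ β) + β)) = 1/2 ⇒ 1/2 = 1/2
No assignment yields a value below 1/2, so this is the minimum.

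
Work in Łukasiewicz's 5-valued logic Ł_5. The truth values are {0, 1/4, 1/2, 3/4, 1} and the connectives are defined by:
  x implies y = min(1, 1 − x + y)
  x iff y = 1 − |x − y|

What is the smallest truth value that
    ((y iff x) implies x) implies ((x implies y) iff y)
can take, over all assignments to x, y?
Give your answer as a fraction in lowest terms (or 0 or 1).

1/2

Take x = 1/2, y = 0:
y iff x = 0 iff 1/2 = 1/2
(y iff x) implies x = 1/2 implies 1/2 = 1
x implies y = 1/2 implies 0 = 1/2
(x implies y) iff y = 1/2 iff 0 = 1/2
((y iff x) implies x) implies ((x implies y) iff y) = 1 implies 1/2 = 1/2
No assignment yields a value below 1/2, so this is the minimum.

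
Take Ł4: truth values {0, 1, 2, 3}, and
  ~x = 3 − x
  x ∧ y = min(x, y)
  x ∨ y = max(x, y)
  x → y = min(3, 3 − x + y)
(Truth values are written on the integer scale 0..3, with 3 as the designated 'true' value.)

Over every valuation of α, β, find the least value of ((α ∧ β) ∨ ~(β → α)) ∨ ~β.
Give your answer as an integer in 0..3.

Take α = 1, β = 2:
α ∧ β = 1 ∧ 2 = 1
β → α = 2 → 1 = 2
~(β → α) = ~2 = 1
(α ∧ β) ∨ ~(β → α) = 1 ∨ 1 = 1
~β = ~2 = 1
((α ∧ β) ∨ ~(β → α)) ∨ ~β = 1 ∨ 1 = 1
No assignment yields a value below 1, so this is the minimum.

1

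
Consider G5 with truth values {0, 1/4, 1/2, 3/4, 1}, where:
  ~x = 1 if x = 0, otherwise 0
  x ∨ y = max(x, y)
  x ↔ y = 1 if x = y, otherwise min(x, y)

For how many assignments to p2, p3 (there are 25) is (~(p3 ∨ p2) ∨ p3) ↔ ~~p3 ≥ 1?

value 1: 9 assignments (counts)
value 3/4: 5 assignments
value 1/2: 5 assignments
value 1/4: 5 assignments
value 0: 1 assignment
So 9 of the 25 assignments meet the threshold.

9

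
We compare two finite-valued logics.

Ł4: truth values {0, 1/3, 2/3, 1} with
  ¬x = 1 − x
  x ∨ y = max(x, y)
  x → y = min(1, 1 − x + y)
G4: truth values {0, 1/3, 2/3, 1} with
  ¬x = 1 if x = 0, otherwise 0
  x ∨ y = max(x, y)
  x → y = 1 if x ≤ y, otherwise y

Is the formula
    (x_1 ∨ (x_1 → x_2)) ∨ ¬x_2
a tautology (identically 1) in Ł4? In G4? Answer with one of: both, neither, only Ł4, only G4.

neither

In Ł4: at x_1 = 2/3, x_2 = 1/3 the value is 2/3 — not a tautology.
In G4: at x_1 = 2/3, x_2 = 1/3 the value is 2/3 — not a tautology.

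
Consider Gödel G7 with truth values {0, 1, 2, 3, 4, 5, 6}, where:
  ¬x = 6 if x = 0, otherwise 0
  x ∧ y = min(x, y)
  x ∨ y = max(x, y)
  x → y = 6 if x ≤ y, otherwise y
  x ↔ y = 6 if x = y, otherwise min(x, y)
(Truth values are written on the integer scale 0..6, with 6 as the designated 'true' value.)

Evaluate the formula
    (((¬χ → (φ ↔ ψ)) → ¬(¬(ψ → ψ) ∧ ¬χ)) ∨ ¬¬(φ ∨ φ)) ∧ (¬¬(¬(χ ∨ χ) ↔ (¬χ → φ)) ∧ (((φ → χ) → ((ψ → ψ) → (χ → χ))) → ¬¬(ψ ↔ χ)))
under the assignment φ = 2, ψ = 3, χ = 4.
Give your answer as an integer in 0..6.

¬χ = ¬4 = 0
φ ↔ ψ = 2 ↔ 3 = 2
¬χ → (φ ↔ ψ) = 0 → 2 = 6
ψ → ψ = 3 → 3 = 6
¬(ψ → ψ) = ¬6 = 0
¬χ = ¬4 = 0
¬(ψ → ψ) ∧ ¬χ = 0 ∧ 0 = 0
¬(¬(ψ → ψ) ∧ ¬χ) = ¬0 = 6
(¬χ → (φ ↔ ψ)) → ¬(¬(ψ → ψ) ∧ ¬χ) = 6 → 6 = 6
φ ∨ φ = 2 ∨ 2 = 2
¬(φ ∨ φ) = ¬2 = 0
¬¬(φ ∨ φ) = ¬0 = 6
((¬χ → (φ ↔ ψ)) → ¬(¬(ψ → ψ) ∧ ¬χ)) ∨ ¬¬(φ ∨ φ) = 6 ∨ 6 = 6
χ ∨ χ = 4 ∨ 4 = 4
¬(χ ∨ χ) = ¬4 = 0
¬χ = ¬4 = 0
¬χ → φ = 0 → 2 = 6
¬(χ ∨ χ) ↔ (¬χ → φ) = 0 ↔ 6 = 0
¬(¬(χ ∨ χ) ↔ (¬χ → φ)) = ¬0 = 6
¬¬(¬(χ ∨ χ) ↔ (¬χ → φ)) = ¬6 = 0
φ → χ = 2 → 4 = 6
ψ → ψ = 3 → 3 = 6
χ → χ = 4 → 4 = 6
(ψ → ψ) → (χ → χ) = 6 → 6 = 6
(φ → χ) → ((ψ → ψ) → (χ → χ)) = 6 → 6 = 6
ψ ↔ χ = 3 ↔ 4 = 3
¬(ψ ↔ χ) = ¬3 = 0
¬¬(ψ ↔ χ) = ¬0 = 6
((φ → χ) → ((ψ → ψ) → (χ → χ))) → ¬¬(ψ ↔ χ) = 6 → 6 = 6
¬¬(¬(χ ∨ χ) ↔ (¬χ → φ)) ∧ (((φ → χ) → ((ψ → ψ) → (χ → χ))) → ¬¬(ψ ↔ χ)) = 0 ∧ 6 = 0
(((¬χ → (φ ↔ ψ)) → ¬(¬(ψ → ψ) ∧ ¬χ)) ∨ ¬¬(φ ∨ φ)) ∧ (¬¬(¬(χ ∨ χ) ↔ (¬χ → φ)) ∧ (((φ → χ) → ((ψ → ψ) → (χ → χ))) → ¬¬(ψ ↔ χ))) = 6 ∧ 0 = 0

0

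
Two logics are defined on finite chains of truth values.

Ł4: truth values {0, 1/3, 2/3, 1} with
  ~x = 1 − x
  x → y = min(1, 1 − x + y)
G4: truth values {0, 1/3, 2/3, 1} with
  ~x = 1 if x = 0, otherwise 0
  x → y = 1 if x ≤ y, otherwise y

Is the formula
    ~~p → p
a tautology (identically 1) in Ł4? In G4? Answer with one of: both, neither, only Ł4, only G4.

In Ł4: every assignment gives 1 — tautology.
In G4: at p = 1/3 the value is 1/3 — not a tautology.

only Ł4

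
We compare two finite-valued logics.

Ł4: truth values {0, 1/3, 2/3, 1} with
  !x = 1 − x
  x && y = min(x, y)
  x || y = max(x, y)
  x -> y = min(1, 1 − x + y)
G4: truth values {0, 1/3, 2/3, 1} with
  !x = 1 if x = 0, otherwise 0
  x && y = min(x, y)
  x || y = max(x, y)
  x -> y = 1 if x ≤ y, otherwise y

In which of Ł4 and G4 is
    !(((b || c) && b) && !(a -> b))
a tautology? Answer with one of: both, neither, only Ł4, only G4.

In Ł4: at a = 2/3, b = 1/3, c = 0 the value is 2/3 — not a tautology.
In G4: every assignment gives 1 — tautology.

only G4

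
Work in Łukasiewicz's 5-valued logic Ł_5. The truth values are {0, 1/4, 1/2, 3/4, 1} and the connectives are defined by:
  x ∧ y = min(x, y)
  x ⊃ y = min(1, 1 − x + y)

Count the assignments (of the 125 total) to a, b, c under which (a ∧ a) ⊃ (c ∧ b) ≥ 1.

55

value 1: 55 assignments (counts)
value 3/4: 24 assignments
value 1/2: 21 assignments
value 1/4: 16 assignments
value 0: 9 assignments
So 55 of the 125 assignments meet the threshold.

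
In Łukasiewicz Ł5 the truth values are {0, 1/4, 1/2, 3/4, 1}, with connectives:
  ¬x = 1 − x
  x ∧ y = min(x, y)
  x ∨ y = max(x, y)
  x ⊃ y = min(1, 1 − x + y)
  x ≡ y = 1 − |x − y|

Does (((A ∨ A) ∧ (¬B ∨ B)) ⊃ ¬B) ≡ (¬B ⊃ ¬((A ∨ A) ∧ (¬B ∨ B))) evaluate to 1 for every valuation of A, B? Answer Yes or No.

Counterexample: take A = 1/4, B = 0.
A ∨ A = 1/4 ∨ 1/4 = 1/4
¬B = ¬0 = 1
¬B ∨ B = 1 ∨ 0 = 1
(A ∨ A) ∧ (¬B ∨ B) = 1/4 ∧ 1 = 1/4
¬B = ¬0 = 1
((A ∨ A) ∧ (¬B ∨ B)) ⊃ ¬B = 1/4 ⊃ 1 = 1
¬B = ¬0 = 1
A ∨ A = 1/4 ∨ 1/4 = 1/4
¬B = ¬0 = 1
¬B ∨ B = 1 ∨ 0 = 1
(A ∨ A) ∧ (¬B ∨ B) = 1/4 ∧ 1 = 1/4
¬((A ∨ A) ∧ (¬B ∨ B)) = ¬1/4 = 3/4
¬B ⊃ ¬((A ∨ A) ∧ (¬B ∨ B)) = 1 ⊃ 3/4 = 3/4
(((A ∨ A) ∧ (¬B ∨ B)) ⊃ ¬B) ≡ (¬B ⊃ ¬((A ∨ A) ∧ (¬B ∨ B))) = 1 ≡ 3/4 = 3/4
This gives 3/4 ≠ 1.

No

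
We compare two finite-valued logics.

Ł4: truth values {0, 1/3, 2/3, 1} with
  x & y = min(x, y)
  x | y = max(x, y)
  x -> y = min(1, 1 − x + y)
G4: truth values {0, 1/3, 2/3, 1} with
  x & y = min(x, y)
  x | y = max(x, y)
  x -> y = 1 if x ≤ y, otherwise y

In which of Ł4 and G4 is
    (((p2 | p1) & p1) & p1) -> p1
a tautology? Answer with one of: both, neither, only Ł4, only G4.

both

In Ł4: every assignment gives 1 — tautology.
In G4: every assignment gives 1 — tautology.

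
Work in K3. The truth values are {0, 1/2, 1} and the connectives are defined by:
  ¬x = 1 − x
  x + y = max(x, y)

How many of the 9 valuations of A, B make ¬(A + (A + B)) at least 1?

1

A = 0, B = 0 ↦ 1  ≥
A = 0, B = 1/2 ↦ 1/2  <
A = 0, B = 1 ↦ 0  <
A = 1/2, B = 0 ↦ 1/2  <
A = 1/2, B = 1/2 ↦ 1/2  <
A = 1/2, B = 1 ↦ 0  <
A = 1, B = 0 ↦ 0  <
A = 1, B = 1/2 ↦ 0  <
A = 1, B = 1 ↦ 0  <
So 1 of the 9 assignments meets the threshold.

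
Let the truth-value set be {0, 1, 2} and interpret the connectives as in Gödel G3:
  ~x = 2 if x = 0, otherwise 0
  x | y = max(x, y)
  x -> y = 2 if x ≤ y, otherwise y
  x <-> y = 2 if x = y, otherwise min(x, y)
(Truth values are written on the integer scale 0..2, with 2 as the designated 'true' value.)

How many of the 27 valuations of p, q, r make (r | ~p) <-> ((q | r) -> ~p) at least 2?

value 2: 13 assignments (counts)
value 0: 14 assignments
So 13 of the 27 assignments meet the threshold.

13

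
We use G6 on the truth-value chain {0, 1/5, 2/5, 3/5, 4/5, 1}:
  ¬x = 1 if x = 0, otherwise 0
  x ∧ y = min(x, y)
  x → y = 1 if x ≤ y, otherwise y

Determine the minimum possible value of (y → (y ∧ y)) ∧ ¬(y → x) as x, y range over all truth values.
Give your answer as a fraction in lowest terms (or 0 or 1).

0

Take x = 0, y = 0:
y ∧ y = 0 ∧ 0 = 0
y → (y ∧ y) = 0 → 0 = 1
y → x = 0 → 0 = 1
¬(y → x) = ¬1 = 0
(y → (y ∧ y)) ∧ ¬(y → x) = 1 ∧ 0 = 0
No assignment yields a value below 0, so this is the minimum.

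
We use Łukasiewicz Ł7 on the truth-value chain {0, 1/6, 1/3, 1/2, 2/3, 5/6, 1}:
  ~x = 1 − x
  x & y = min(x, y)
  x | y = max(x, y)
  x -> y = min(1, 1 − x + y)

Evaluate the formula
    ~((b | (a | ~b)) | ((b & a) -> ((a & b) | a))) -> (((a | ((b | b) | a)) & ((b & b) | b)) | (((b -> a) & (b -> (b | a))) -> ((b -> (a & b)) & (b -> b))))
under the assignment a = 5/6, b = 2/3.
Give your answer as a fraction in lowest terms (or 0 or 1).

1

~b = ~2/3 = 1/3
a | ~b = 5/6 | 1/3 = 5/6
b | (a | ~b) = 2/3 | 5/6 = 5/6
b & a = 2/3 & 5/6 = 2/3
a & b = 5/6 & 2/3 = 2/3
(a & b) | a = 2/3 | 5/6 = 5/6
(b & a) -> ((a & b) | a) = 2/3 -> 5/6 = 1
(b | (a | ~b)) | ((b & a) -> ((a & b) | a)) = 5/6 | 1 = 1
~((b | (a | ~b)) | ((b & a) -> ((a & b) | a))) = ~1 = 0
b | b = 2/3 | 2/3 = 2/3
(b | b) | a = 2/3 | 5/6 = 5/6
a | ((b | b) | a) = 5/6 | 5/6 = 5/6
b & b = 2/3 & 2/3 = 2/3
(b & b) | b = 2/3 | 2/3 = 2/3
(a | ((b | b) | a)) & ((b & b) | b) = 5/6 & 2/3 = 2/3
b -> a = 2/3 -> 5/6 = 1
b | a = 2/3 | 5/6 = 5/6
b -> (b | a) = 2/3 -> 5/6 = 1
(b -> a) & (b -> (b | a)) = 1 & 1 = 1
a & b = 5/6 & 2/3 = 2/3
b -> (a & b) = 2/3 -> 2/3 = 1
b -> b = 2/3 -> 2/3 = 1
(b -> (a & b)) & (b -> b) = 1 & 1 = 1
((b -> a) & (b -> (b | a))) -> ((b -> (a & b)) & (b -> b)) = 1 -> 1 = 1
((a | ((b | b) | a)) & ((b & b) | b)) | (((b -> a) & (b -> (b | a))) -> ((b -> (a & b)) & (b -> b))) = 2/3 | 1 = 1
~((b | (a | ~b)) | ((b & a) -> ((a & b) | a))) -> (((a | ((b | b) | a)) & ((b & b) | b)) | (((b -> a) & (b -> (b | a))) -> ((b -> (a & b)) & (b -> b)))) = 0 -> 1 = 1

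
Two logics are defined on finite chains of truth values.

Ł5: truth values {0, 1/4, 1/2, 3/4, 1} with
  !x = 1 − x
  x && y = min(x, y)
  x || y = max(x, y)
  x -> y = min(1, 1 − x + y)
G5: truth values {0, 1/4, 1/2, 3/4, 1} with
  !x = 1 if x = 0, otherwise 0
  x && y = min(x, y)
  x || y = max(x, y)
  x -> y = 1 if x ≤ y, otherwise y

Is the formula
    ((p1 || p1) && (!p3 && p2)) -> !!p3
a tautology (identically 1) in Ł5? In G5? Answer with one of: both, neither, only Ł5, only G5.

In Ł5: at p1 = 1/4, p2 = 1/4, p3 = 0 the value is 3/4 — not a tautology.
In G5: at p1 = 1/4, p2 = 1/4, p3 = 0 the value is 0 — not a tautology.

neither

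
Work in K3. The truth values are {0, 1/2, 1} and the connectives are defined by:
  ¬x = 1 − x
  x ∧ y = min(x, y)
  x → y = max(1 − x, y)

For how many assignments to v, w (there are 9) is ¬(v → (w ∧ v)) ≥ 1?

v = 0, w = 0 ↦ 0  <
v = 0, w = 1/2 ↦ 0  <
v = 0, w = 1 ↦ 0  <
v = 1/2, w = 0 ↦ 1/2  <
v = 1/2, w = 1/2 ↦ 1/2  <
v = 1/2, w = 1 ↦ 1/2  <
v = 1, w = 0 ↦ 1  ≥
v = 1, w = 1/2 ↦ 1/2  <
v = 1, w = 1 ↦ 0  <
So 1 of the 9 assignments meets the threshold.

1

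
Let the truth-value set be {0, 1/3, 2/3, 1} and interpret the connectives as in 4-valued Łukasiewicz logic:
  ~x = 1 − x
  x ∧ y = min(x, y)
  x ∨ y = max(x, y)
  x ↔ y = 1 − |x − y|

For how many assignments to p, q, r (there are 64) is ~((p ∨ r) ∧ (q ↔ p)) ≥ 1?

value 1: 11 assignments (counts)
value 2/3: 23 assignments
value 1/3: 23 assignments
value 0: 7 assignments
So 11 of the 64 assignments meet the threshold.

11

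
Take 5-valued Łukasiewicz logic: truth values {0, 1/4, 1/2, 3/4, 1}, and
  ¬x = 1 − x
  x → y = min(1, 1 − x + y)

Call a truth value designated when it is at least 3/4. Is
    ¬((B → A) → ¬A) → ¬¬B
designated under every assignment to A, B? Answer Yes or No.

Counterexample: take A = 1/2, B = 0.
B → A = 0 → 1/2 = 1
¬A = ¬1/2 = 1/2
(B → A) → ¬A = 1 → 1/2 = 1/2
¬((B → A) → ¬A) = ¬1/2 = 1/2
¬B = ¬0 = 1
¬¬B = ¬1 = 0
¬((B → A) → ¬A) → ¬¬B = 1/2 → 0 = 1/2
This gives 1/2, which is below 3/4.

No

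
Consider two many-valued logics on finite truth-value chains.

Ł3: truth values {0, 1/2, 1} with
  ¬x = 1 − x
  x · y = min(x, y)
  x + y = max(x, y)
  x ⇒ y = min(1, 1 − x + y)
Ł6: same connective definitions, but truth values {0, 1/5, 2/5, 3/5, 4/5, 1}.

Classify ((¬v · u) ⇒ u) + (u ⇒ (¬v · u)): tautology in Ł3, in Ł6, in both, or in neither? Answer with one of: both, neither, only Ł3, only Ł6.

In Ł3: every assignment gives 1 — tautology.
In Ł6: every assignment gives 1 — tautology.

both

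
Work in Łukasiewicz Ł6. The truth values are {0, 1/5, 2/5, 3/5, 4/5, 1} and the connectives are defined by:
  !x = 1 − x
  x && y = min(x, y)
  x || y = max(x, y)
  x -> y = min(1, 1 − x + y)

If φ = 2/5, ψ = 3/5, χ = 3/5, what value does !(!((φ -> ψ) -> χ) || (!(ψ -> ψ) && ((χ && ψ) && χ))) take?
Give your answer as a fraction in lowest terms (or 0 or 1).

φ -> ψ = 2/5 -> 3/5 = 1
(φ -> ψ) -> χ = 1 -> 3/5 = 3/5
!((φ -> ψ) -> χ) = !3/5 = 2/5
ψ -> ψ = 3/5 -> 3/5 = 1
!(ψ -> ψ) = !1 = 0
χ && ψ = 3/5 && 3/5 = 3/5
(χ && ψ) && χ = 3/5 && 3/5 = 3/5
!(ψ -> ψ) && ((χ && ψ) && χ) = 0 && 3/5 = 0
!((φ -> ψ) -> χ) || (!(ψ -> ψ) && ((χ && ψ) && χ)) = 2/5 || 0 = 2/5
!(!((φ -> ψ) -> χ) || (!(ψ -> ψ) && ((χ && ψ) && χ))) = !2/5 = 3/5

3/5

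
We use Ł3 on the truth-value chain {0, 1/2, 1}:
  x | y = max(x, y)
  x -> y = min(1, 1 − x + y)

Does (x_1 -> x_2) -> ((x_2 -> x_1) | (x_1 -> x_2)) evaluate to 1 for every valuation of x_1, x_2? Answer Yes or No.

x_1 = 0, x_2 = 0 ↦ 1
x_1 = 0, x_2 = 1/2 ↦ 1
x_1 = 0, x_2 = 1 ↦ 1
x_1 = 1/2, x_2 = 0 ↦ 1
x_1 = 1/2, x_2 = 1/2 ↦ 1
x_1 = 1/2, x_2 = 1 ↦ 1
x_1 = 1, x_2 = 0 ↦ 1
x_1 = 1, x_2 = 1/2 ↦ 1
x_1 = 1, x_2 = 1 ↦ 1
Every assignment gives a value ≥ 1.

Yes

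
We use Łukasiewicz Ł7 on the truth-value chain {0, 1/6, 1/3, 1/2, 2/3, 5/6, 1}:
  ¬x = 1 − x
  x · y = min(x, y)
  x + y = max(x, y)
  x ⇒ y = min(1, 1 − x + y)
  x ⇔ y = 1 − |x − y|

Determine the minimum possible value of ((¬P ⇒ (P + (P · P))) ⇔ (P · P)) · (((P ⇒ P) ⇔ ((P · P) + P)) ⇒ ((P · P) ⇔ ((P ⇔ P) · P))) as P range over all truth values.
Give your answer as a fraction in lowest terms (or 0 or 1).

Take P = 1/2:
¬P = ¬1/2 = 1/2
P · P = 1/2 · 1/2 = 1/2
P + (P · P) = 1/2 + 1/2 = 1/2
¬P ⇒ (P + (P · P)) = 1/2 ⇒ 1/2 = 1
P · P = 1/2 · 1/2 = 1/2
(¬P ⇒ (P + (P · P))) ⇔ (P · P) = 1 ⇔ 1/2 = 1/2
P ⇒ P = 1/2 ⇒ 1/2 = 1
P · P = 1/2 · 1/2 = 1/2
(P · P) + P = 1/2 + 1/2 = 1/2
(P ⇒ P) ⇔ ((P · P) + P) = 1 ⇔ 1/2 = 1/2
P · P = 1/2 · 1/2 = 1/2
P ⇔ P = 1/2 ⇔ 1/2 = 1
(P ⇔ P) · P = 1 · 1/2 = 1/2
(P · P) ⇔ ((P ⇔ P) · P) = 1/2 ⇔ 1/2 = 1
((P ⇒ P) ⇔ ((P · P) + P)) ⇒ ((P · P) ⇔ ((P ⇔ P) · P)) = 1/2 ⇒ 1 = 1
((¬P ⇒ (P + (P · P))) ⇔ (P · P)) · (((P ⇒ P) ⇔ ((P · P) + P)) ⇒ ((P · P) ⇔ ((P ⇔ P) · P))) = 1/2 · 1 = 1/2
No assignment yields a value below 1/2, so this is the minimum.

1/2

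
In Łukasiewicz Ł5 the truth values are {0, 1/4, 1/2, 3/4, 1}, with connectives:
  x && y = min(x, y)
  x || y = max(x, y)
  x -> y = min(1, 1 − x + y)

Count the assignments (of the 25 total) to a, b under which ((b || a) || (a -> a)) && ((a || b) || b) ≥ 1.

9

value 1: 9 assignments (counts)
value 3/4: 7 assignments
value 1/2: 5 assignments
value 1/4: 3 assignments
value 0: 1 assignment
So 9 of the 25 assignments meet the threshold.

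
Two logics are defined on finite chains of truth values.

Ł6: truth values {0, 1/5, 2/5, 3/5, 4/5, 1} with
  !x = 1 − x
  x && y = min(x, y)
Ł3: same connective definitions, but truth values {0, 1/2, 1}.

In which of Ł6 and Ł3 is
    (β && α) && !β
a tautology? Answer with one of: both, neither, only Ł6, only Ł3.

In Ł6: at α = 0, β = 0 the value is 0 — not a tautology.
In Ł3: at α = 0, β = 0 the value is 0 — not a tautology.

neither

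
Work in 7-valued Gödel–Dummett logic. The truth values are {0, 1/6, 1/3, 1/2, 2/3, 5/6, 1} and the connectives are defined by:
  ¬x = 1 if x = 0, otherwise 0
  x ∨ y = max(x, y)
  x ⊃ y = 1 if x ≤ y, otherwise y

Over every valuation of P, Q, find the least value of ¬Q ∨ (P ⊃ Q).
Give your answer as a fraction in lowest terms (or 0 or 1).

Take P = 1/3, Q = 1/6:
¬Q = ¬1/6 = 0
P ⊃ Q = 1/3 ⊃ 1/6 = 1/6
¬Q ∨ (P ⊃ Q) = 0 ∨ 1/6 = 1/6
No assignment yields a value below 1/6, so this is the minimum.

1/6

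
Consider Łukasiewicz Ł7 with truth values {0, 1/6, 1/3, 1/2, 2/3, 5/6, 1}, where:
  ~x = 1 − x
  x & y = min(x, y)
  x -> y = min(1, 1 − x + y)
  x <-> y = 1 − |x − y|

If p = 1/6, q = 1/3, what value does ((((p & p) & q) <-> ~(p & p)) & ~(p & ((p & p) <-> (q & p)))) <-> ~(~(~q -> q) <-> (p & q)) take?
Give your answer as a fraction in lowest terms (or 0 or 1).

p & p = 1/6 & 1/6 = 1/6
(p & p) & q = 1/6 & 1/3 = 1/6
p & p = 1/6 & 1/6 = 1/6
~(p & p) = ~1/6 = 5/6
((p & p) & q) <-> ~(p & p) = 1/6 <-> 5/6 = 1/3
p & p = 1/6 & 1/6 = 1/6
q & p = 1/3 & 1/6 = 1/6
(p & p) <-> (q & p) = 1/6 <-> 1/6 = 1
p & ((p & p) <-> (q & p)) = 1/6 & 1 = 1/6
~(p & ((p & p) <-> (q & p))) = ~1/6 = 5/6
(((p & p) & q) <-> ~(p & p)) & ~(p & ((p & p) <-> (q & p))) = 1/3 & 5/6 = 1/3
~q = ~1/3 = 2/3
~q -> q = 2/3 -> 1/3 = 2/3
~(~q -> q) = ~2/3 = 1/3
p & q = 1/6 & 1/3 = 1/6
~(~q -> q) <-> (p & q) = 1/3 <-> 1/6 = 5/6
~(~(~q -> q) <-> (p & q)) = ~5/6 = 1/6
((((p & p) & q) <-> ~(p & p)) & ~(p & ((p & p) <-> (q & p)))) <-> ~(~(~q -> q) <-> (p & q)) = 1/3 <-> 1/6 = 5/6

5/6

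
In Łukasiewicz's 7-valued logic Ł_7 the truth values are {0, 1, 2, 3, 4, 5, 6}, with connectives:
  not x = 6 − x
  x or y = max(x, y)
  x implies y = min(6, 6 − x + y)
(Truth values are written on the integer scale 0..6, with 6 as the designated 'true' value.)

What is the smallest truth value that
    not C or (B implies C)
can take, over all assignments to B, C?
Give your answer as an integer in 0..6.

Take B = 6, C = 3:
not C = not 3 = 3
B implies C = 6 implies 3 = 3
not C or (B implies C) = 3 or 3 = 3
No assignment yields a value below 3, so this is the minimum.

3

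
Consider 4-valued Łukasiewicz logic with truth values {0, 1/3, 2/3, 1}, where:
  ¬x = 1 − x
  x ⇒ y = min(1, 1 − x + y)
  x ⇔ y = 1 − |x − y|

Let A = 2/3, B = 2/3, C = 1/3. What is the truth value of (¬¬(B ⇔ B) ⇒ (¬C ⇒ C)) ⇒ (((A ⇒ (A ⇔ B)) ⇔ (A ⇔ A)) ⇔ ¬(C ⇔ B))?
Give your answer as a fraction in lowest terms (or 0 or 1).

2/3

B ⇔ B = 2/3 ⇔ 2/3 = 1
¬(B ⇔ B) = ¬1 = 0
¬¬(B ⇔ B) = ¬0 = 1
¬C = ¬1/3 = 2/3
¬C ⇒ C = 2/3 ⇒ 1/3 = 2/3
¬¬(B ⇔ B) ⇒ (¬C ⇒ C) = 1 ⇒ 2/3 = 2/3
A ⇔ B = 2/3 ⇔ 2/3 = 1
A ⇒ (A ⇔ B) = 2/3 ⇒ 1 = 1
A ⇔ A = 2/3 ⇔ 2/3 = 1
(A ⇒ (A ⇔ B)) ⇔ (A ⇔ A) = 1 ⇔ 1 = 1
C ⇔ B = 1/3 ⇔ 2/3 = 2/3
¬(C ⇔ B) = ¬2/3 = 1/3
((A ⇒ (A ⇔ B)) ⇔ (A ⇔ A)) ⇔ ¬(C ⇔ B) = 1 ⇔ 1/3 = 1/3
(¬¬(B ⇔ B) ⇒ (¬C ⇒ C)) ⇒ (((A ⇒ (A ⇔ B)) ⇔ (A ⇔ A)) ⇔ ¬(C ⇔ B)) = 2/3 ⇒ 1/3 = 2/3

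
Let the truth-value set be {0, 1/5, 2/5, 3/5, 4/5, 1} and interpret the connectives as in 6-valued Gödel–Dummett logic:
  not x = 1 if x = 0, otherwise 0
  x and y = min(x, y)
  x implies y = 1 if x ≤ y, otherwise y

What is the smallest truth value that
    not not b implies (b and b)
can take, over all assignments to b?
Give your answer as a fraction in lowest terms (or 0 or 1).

Take b = 1/5:
not b = not 1/5 = 0
not not b = not 0 = 1
b and b = 1/5 and 1/5 = 1/5
not not b implies (b and b) = 1 implies 1/5 = 1/5
No assignment yields a value below 1/5, so this is the minimum.

1/5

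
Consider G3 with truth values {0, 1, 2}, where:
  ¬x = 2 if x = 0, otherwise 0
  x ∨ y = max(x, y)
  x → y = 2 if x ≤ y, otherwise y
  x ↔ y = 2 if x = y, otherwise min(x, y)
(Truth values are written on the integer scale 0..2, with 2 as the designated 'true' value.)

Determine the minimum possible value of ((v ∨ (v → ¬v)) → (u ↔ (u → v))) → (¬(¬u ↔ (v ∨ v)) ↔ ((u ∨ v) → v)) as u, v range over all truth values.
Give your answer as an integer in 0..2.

1

Take u = 2, v = 1:
¬v = ¬1 = 0
v → ¬v = 1 → 0 = 0
v ∨ (v → ¬v) = 1 ∨ 0 = 1
u → v = 2 → 1 = 1
u ↔ (u → v) = 2 ↔ 1 = 1
(v ∨ (v → ¬v)) → (u ↔ (u → v)) = 1 → 1 = 2
¬u = ¬2 = 0
v ∨ v = 1 ∨ 1 = 1
¬u ↔ (v ∨ v) = 0 ↔ 1 = 0
¬(¬u ↔ (v ∨ v)) = ¬0 = 2
u ∨ v = 2 ∨ 1 = 2
(u ∨ v) → v = 2 → 1 = 1
¬(¬u ↔ (v ∨ v)) ↔ ((u ∨ v) → v) = 2 ↔ 1 = 1
((v ∨ (v → ¬v)) → (u ↔ (u → v))) → (¬(¬u ↔ (v ∨ v)) ↔ ((u ∨ v) → v)) = 2 → 1 = 1
No assignment yields a value below 1, so this is the minimum.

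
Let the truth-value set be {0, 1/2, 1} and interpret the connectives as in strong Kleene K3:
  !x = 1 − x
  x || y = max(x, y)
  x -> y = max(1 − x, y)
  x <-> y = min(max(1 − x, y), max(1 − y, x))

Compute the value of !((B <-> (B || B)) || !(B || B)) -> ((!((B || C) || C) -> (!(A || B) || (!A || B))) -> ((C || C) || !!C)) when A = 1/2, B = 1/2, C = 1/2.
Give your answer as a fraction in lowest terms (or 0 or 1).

1/2

B || B = 1/2 || 1/2 = 1/2
B <-> (B || B) = 1/2 <-> 1/2 = 1/2
B || B = 1/2 || 1/2 = 1/2
!(B || B) = !1/2 = 1/2
(B <-> (B || B)) || !(B || B) = 1/2 || 1/2 = 1/2
!((B <-> (B || B)) || !(B || B)) = !1/2 = 1/2
B || C = 1/2 || 1/2 = 1/2
(B || C) || C = 1/2 || 1/2 = 1/2
!((B || C) || C) = !1/2 = 1/2
A || B = 1/2 || 1/2 = 1/2
!(A || B) = !1/2 = 1/2
!A = !1/2 = 1/2
!A || B = 1/2 || 1/2 = 1/2
!(A || B) || (!A || B) = 1/2 || 1/2 = 1/2
!((B || C) || C) -> (!(A || B) || (!A || B)) = 1/2 -> 1/2 = 1/2
C || C = 1/2 || 1/2 = 1/2
!C = !1/2 = 1/2
!!C = !1/2 = 1/2
(C || C) || !!C = 1/2 || 1/2 = 1/2
(!((B || C) || C) -> (!(A || B) || (!A || B))) -> ((C || C) || !!C) = 1/2 -> 1/2 = 1/2
!((B <-> (B || B)) || !(B || B)) -> ((!((B || C) || C) -> (!(A || B) || (!A || B))) -> ((C || C) || !!C)) = 1/2 -> 1/2 = 1/2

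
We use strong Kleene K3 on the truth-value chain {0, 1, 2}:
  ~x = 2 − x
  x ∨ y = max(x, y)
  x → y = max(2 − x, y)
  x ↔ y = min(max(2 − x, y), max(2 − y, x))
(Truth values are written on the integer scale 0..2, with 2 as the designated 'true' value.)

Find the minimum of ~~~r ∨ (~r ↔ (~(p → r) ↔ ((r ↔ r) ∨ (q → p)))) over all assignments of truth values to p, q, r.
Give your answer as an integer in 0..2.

1

Take p = 0, q = 0, r = 1:
~r = ~1 = 1
~~r = ~1 = 1
~~~r = ~1 = 1
~r = ~1 = 1
p → r = 0 → 1 = 2
~(p → r) = ~2 = 0
r ↔ r = 1 ↔ 1 = 1
q → p = 0 → 0 = 2
(r ↔ r) ∨ (q → p) = 1 ∨ 2 = 2
~(p → r) ↔ ((r ↔ r) ∨ (q → p)) = 0 ↔ 2 = 0
~r ↔ (~(p → r) ↔ ((r ↔ r) ∨ (q → p))) = 1 ↔ 0 = 1
~~~r ∨ (~r ↔ (~(p → r) ↔ ((r ↔ r) ∨ (q → p)))) = 1 ∨ 1 = 1
No assignment yields a value below 1, so this is the minimum.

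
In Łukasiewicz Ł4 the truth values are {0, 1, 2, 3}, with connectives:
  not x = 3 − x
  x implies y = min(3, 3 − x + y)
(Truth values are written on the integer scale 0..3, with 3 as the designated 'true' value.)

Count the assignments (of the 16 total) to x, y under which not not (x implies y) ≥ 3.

x = 0, y = 0 ↦ 3  ≥
x = 0, y = 1 ↦ 3  ≥
x = 0, y = 2 ↦ 3  ≥
x = 0, y = 3 ↦ 3  ≥
x = 1, y = 0 ↦ 2  <
x = 1, y = 1 ↦ 3  ≥
x = 1, y = 2 ↦ 3  ≥
x = 1, y = 3 ↦ 3  ≥
x = 2, y = 0 ↦ 1  <
x = 2, y = 1 ↦ 2  <
x = 2, y = 2 ↦ 3  ≥
x = 2, y = 3 ↦ 3  ≥
x = 3, y = 0 ↦ 0  <
x = 3, y = 1 ↦ 1  <
x = 3, y = 2 ↦ 2  <
x = 3, y = 3 ↦ 3  ≥
So 10 of the 16 assignments meet the threshold.

10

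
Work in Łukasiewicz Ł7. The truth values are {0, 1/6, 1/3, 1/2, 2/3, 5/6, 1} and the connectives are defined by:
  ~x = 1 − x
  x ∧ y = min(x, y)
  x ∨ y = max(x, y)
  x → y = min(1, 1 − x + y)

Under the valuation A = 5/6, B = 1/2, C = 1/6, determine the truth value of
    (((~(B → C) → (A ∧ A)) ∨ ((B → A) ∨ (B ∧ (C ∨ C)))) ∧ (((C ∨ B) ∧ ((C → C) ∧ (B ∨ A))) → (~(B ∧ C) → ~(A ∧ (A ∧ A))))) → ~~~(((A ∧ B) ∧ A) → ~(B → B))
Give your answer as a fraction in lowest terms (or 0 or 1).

B → C = 1/2 → 1/6 = 2/3
~(B → C) = ~2/3 = 1/3
A ∧ A = 5/6 ∧ 5/6 = 5/6
~(B → C) → (A ∧ A) = 1/3 → 5/6 = 1
B → A = 1/2 → 5/6 = 1
C ∨ C = 1/6 ∨ 1/6 = 1/6
B ∧ (C ∨ C) = 1/2 ∧ 1/6 = 1/6
(B → A) ∨ (B ∧ (C ∨ C)) = 1 ∨ 1/6 = 1
(~(B → C) → (A ∧ A)) ∨ ((B → A) ∨ (B ∧ (C ∨ C))) = 1 ∨ 1 = 1
C ∨ B = 1/6 ∨ 1/2 = 1/2
C → C = 1/6 → 1/6 = 1
B ∨ A = 1/2 ∨ 5/6 = 5/6
(C → C) ∧ (B ∨ A) = 1 ∧ 5/6 = 5/6
(C ∨ B) ∧ ((C → C) ∧ (B ∨ A)) = 1/2 ∧ 5/6 = 1/2
B ∧ C = 1/2 ∧ 1/6 = 1/6
~(B ∧ C) = ~1/6 = 5/6
A ∧ A = 5/6 ∧ 5/6 = 5/6
A ∧ (A ∧ A) = 5/6 ∧ 5/6 = 5/6
~(A ∧ (A ∧ A)) = ~5/6 = 1/6
~(B ∧ C) → ~(A ∧ (A ∧ A)) = 5/6 → 1/6 = 1/3
((C ∨ B) ∧ ((C → C) ∧ (B ∨ A))) → (~(B ∧ C) → ~(A ∧ (A ∧ A))) = 1/2 → 1/3 = 5/6
((~(B → C) → (A ∧ A)) ∨ ((B → A) ∨ (B ∧ (C ∨ C)))) ∧ (((C ∨ B) ∧ ((C → C) ∧ (B ∨ A))) → (~(B ∧ C) → ~(A ∧ (A ∧ A)))) = 1 ∧ 5/6 = 5/6
A ∧ B = 5/6 ∧ 1/2 = 1/2
(A ∧ B) ∧ A = 1/2 ∧ 5/6 = 1/2
B → B = 1/2 → 1/2 = 1
~(B → B) = ~1 = 0
((A ∧ B) ∧ A) → ~(B → B) = 1/2 → 0 = 1/2
~(((A ∧ B) ∧ A) → ~(B → B)) = ~1/2 = 1/2
~~(((A ∧ B) ∧ A) → ~(B → B)) = ~1/2 = 1/2
~~~(((A ∧ B) ∧ A) → ~(B → B)) = ~1/2 = 1/2
(((~(B → C) → (A ∧ A)) ∨ ((B → A) ∨ (B ∧ (C ∨ C)))) ∧ (((C ∨ B) ∧ ((C → C) ∧ (B ∨ A))) → (~(B ∧ C) → ~(A ∧ (A ∧ A))))) → ~~~(((A ∧ B) ∧ A) → ~(B → B)) = 5/6 → 1/2 = 2/3

2/3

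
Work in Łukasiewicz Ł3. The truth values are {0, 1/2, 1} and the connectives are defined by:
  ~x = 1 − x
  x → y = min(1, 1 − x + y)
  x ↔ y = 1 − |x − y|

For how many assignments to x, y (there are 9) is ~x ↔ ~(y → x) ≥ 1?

5

x = 0, y = 0 ↦ 0  <
x = 0, y = 1/2 ↦ 1/2  <
x = 0, y = 1 ↦ 1  ≥
x = 1/2, y = 0 ↦ 1/2  <
x = 1/2, y = 1/2 ↦ 1/2  <
x = 1/2, y = 1 ↦ 1  ≥
x = 1, y = 0 ↦ 1  ≥
x = 1, y = 1/2 ↦ 1  ≥
x = 1, y = 1 ↦ 1  ≥
So 5 of the 9 assignments meet the threshold.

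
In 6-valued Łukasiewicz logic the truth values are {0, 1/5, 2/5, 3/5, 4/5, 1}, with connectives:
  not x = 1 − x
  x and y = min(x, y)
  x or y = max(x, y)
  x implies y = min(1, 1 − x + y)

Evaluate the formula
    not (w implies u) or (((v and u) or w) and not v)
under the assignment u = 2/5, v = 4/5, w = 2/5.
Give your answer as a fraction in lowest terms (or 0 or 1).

w implies u = 2/5 implies 2/5 = 1
not (w implies u) = not 1 = 0
v and u = 4/5 and 2/5 = 2/5
(v and u) or w = 2/5 or 2/5 = 2/5
not v = not 4/5 = 1/5
((v and u) or w) and not v = 2/5 and 1/5 = 1/5
not (w implies u) or (((v and u) or w) and not v) = 0 or 1/5 = 1/5

1/5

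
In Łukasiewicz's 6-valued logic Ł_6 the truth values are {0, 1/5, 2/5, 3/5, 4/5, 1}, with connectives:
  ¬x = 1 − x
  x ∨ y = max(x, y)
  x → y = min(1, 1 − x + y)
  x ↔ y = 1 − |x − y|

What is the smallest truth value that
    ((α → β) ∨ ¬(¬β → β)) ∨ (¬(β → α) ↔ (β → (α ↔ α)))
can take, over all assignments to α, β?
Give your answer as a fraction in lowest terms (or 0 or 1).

Take α = 1, β = 2/5:
α → β = 1 → 2/5 = 2/5
¬β = ¬2/5 = 3/5
¬β → β = 3/5 → 2/5 = 4/5
¬(¬β → β) = ¬4/5 = 1/5
(α → β) ∨ ¬(¬β → β) = 2/5 ∨ 1/5 = 2/5
β → α = 2/5 → 1 = 1
¬(β → α) = ¬1 = 0
α ↔ α = 1 ↔ 1 = 1
β → (α ↔ α) = 2/5 → 1 = 1
¬(β → α) ↔ (β → (α ↔ α)) = 0 ↔ 1 = 0
((α → β) ∨ ¬(¬β → β)) ∨ (¬(β → α) ↔ (β → (α ↔ α))) = 2/5 ∨ 0 = 2/5
No assignment yields a value below 2/5, so this is the minimum.

2/5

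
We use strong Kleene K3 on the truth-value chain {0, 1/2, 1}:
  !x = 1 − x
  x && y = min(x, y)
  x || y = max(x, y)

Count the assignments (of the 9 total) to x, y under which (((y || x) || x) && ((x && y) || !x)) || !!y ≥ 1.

3

x = 0, y = 0 ↦ 0  <
x = 0, y = 1/2 ↦ 1/2  <
x = 0, y = 1 ↦ 1  ≥
x = 1/2, y = 0 ↦ 1/2  <
x = 1/2, y = 1/2 ↦ 1/2  <
x = 1/2, y = 1 ↦ 1  ≥
x = 1, y = 0 ↦ 0  <
x = 1, y = 1/2 ↦ 1/2  <
x = 1, y = 1 ↦ 1  ≥
So 3 of the 9 assignments meet the threshold.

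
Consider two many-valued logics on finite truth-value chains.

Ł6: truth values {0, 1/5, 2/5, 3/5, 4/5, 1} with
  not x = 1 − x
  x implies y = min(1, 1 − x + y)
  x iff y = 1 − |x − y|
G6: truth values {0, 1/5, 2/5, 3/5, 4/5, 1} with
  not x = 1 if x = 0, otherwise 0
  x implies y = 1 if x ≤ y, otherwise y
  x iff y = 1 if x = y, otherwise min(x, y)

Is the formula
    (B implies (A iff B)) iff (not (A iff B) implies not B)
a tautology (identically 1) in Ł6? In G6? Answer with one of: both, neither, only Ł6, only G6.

In Ł6: every assignment gives 1 — tautology.
In G6: at A = 1/5, B = 2/5 the value is 1/5 — not a tautology.

only Ł6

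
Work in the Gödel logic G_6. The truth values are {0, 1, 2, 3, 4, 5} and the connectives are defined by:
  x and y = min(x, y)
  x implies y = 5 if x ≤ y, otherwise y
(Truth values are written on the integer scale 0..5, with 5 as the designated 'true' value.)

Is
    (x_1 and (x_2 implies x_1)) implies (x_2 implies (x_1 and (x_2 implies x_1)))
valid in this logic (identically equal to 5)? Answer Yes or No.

At x_1 = 4, x_2 = 0, for instance:
x_2 implies x_1 = 0 implies 4 = 5
x_1 and (x_2 implies x_1) = 4 and 5 = 4
x_2 implies (x_1 and (x_2 implies x_1)) = 0 implies 4 = 5
(x_1 and (x_2 implies x_1)) implies (x_2 implies (x_1 and (x_2 implies x_1))) = 4 implies 5 = 5
and checking the remaining 35 assignments likewise gives ≥ 5 in every case.

Yes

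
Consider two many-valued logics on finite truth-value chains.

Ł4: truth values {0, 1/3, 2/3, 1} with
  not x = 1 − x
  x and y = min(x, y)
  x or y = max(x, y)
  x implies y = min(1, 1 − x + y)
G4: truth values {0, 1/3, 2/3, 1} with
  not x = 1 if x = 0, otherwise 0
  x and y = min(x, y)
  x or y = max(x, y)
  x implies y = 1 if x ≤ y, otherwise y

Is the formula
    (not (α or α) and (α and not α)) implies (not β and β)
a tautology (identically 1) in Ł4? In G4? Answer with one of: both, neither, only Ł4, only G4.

only G4

In Ł4: at α = 1/3, β = 0 the value is 2/3 — not a tautology.
In G4: every assignment gives 1 — tautology.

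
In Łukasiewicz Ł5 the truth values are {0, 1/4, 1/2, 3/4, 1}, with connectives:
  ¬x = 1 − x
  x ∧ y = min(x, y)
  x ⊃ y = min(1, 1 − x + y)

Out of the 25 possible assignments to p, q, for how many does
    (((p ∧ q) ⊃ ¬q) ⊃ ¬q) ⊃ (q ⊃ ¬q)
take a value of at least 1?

value 1: 19 assignments (counts)
value 3/4: 3 assignments
value 1/2: 1 assignment
value 1/4: 1 assignment
value 0: 1 assignment
So 19 of the 25 assignments meet the threshold.

19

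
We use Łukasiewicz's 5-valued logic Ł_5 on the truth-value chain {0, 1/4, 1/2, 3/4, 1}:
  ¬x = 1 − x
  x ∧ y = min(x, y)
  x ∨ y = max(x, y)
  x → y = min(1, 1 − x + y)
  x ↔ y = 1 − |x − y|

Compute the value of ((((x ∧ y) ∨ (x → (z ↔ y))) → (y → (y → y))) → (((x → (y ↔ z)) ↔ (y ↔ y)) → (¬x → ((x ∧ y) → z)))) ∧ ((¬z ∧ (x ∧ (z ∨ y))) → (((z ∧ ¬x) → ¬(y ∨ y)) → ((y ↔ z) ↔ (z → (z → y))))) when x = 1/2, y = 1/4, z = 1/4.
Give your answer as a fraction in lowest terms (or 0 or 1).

x ∧ y = 1/2 ∧ 1/4 = 1/4
z ↔ y = 1/4 ↔ 1/4 = 1
x → (z ↔ y) = 1/2 → 1 = 1
(x ∧ y) ∨ (x → (z ↔ y)) = 1/4 ∨ 1 = 1
y → y = 1/4 → 1/4 = 1
y → (y → y) = 1/4 → 1 = 1
((x ∧ y) ∨ (x → (z ↔ y))) → (y → (y → y)) = 1 → 1 = 1
y ↔ z = 1/4 ↔ 1/4 = 1
x → (y ↔ z) = 1/2 → 1 = 1
y ↔ y = 1/4 ↔ 1/4 = 1
(x → (y ↔ z)) ↔ (y ↔ y) = 1 ↔ 1 = 1
¬x = ¬1/2 = 1/2
x ∧ y = 1/2 ∧ 1/4 = 1/4
(x ∧ y) → z = 1/4 → 1/4 = 1
¬x → ((x ∧ y) → z) = 1/2 → 1 = 1
((x → (y ↔ z)) ↔ (y ↔ y)) → (¬x → ((x ∧ y) → z)) = 1 → 1 = 1
(((x ∧ y) ∨ (x → (z ↔ y))) → (y → (y → y))) → (((x → (y ↔ z)) ↔ (y ↔ y)) → (¬x → ((x ∧ y) → z))) = 1 → 1 = 1
¬z = ¬1/4 = 3/4
z ∨ y = 1/4 ∨ 1/4 = 1/4
x ∧ (z ∨ y) = 1/2 ∧ 1/4 = 1/4
¬z ∧ (x ∧ (z ∨ y)) = 3/4 ∧ 1/4 = 1/4
¬x = ¬1/2 = 1/2
z ∧ ¬x = 1/4 ∧ 1/2 = 1/4
y ∨ y = 1/4 ∨ 1/4 = 1/4
¬(y ∨ y) = ¬1/4 = 3/4
(z ∧ ¬x) → ¬(y ∨ y) = 1/4 → 3/4 = 1
y ↔ z = 1/4 ↔ 1/4 = 1
z → y = 1/4 → 1/4 = 1
z → (z → y) = 1/4 → 1 = 1
(y ↔ z) ↔ (z → (z → y)) = 1 ↔ 1 = 1
((z ∧ ¬x) → ¬(y ∨ y)) → ((y ↔ z) ↔ (z → (z → y))) = 1 → 1 = 1
(¬z ∧ (x ∧ (z ∨ y))) → (((z ∧ ¬x) → ¬(y ∨ y)) → ((y ↔ z) ↔ (z → (z → y)))) = 1/4 → 1 = 1
((((x ∧ y) ∨ (x → (z ↔ y))) → (y → (y → y))) → (((x → (y ↔ z)) ↔ (y ↔ y)) → (¬x → ((x ∧ y) → z)))) ∧ ((¬z ∧ (x ∧ (z ∨ y))) → (((z ∧ ¬x) → ¬(y ∨ y)) → ((y ↔ z) ↔ (z → (z → y))))) = 1 ∧ 1 = 1

1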